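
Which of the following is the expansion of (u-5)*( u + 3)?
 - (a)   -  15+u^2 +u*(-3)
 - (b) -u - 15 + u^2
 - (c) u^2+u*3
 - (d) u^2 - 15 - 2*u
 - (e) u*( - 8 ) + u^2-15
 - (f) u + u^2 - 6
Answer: d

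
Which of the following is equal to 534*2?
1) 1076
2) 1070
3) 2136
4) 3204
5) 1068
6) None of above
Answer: 5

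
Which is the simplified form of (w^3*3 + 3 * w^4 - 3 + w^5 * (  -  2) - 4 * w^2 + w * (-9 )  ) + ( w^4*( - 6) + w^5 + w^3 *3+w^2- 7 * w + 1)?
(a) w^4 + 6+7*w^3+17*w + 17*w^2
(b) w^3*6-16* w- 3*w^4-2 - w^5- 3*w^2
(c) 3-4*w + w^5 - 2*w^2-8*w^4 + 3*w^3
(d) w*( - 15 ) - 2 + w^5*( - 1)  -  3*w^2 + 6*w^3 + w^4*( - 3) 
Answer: b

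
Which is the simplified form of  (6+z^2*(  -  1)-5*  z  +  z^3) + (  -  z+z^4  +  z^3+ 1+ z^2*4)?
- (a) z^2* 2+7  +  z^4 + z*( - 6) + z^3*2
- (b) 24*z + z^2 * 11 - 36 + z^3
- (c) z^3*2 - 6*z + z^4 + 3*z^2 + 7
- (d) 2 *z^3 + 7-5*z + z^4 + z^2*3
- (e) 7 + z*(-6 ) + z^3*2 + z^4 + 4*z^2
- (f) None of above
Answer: c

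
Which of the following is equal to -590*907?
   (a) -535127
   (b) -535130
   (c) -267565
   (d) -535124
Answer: b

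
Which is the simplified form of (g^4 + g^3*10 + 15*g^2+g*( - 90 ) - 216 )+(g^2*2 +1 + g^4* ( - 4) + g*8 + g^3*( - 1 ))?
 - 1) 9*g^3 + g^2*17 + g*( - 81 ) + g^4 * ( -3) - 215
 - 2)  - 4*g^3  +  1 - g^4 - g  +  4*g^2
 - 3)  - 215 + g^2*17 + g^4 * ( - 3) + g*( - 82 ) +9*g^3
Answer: 3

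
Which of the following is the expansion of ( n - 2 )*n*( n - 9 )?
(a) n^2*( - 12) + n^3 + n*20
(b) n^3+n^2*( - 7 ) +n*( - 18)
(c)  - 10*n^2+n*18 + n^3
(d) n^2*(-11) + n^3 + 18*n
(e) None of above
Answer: d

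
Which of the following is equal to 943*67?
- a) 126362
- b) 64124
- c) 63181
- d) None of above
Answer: c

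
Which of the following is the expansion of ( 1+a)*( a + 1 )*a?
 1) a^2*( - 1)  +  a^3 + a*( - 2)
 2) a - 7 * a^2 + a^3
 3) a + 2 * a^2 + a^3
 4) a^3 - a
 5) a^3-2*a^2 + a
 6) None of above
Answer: 3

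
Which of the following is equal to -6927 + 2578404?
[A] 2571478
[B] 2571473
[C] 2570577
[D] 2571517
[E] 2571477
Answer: E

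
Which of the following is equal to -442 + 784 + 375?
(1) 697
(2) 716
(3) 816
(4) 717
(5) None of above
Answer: 4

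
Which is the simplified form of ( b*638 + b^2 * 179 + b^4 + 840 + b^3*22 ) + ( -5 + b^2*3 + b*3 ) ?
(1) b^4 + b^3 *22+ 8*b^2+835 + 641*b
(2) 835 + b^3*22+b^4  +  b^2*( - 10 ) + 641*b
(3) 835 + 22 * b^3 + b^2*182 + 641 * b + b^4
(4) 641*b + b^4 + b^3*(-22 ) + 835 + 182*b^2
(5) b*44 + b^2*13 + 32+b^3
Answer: 3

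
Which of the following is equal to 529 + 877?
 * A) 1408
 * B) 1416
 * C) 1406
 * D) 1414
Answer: C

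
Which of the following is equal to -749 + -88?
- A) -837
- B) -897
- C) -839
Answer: A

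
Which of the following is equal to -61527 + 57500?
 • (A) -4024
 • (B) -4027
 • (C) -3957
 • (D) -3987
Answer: B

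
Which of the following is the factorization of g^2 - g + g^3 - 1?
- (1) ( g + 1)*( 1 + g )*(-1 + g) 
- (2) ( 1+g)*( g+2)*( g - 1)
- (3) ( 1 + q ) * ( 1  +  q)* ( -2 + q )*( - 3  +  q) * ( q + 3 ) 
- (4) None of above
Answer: 1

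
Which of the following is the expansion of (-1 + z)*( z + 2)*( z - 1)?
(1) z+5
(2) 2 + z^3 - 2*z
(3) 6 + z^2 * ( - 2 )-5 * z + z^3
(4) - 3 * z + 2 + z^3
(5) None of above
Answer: 4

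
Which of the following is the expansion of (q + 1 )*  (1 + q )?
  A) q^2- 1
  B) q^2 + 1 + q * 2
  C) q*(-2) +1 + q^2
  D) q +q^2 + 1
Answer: B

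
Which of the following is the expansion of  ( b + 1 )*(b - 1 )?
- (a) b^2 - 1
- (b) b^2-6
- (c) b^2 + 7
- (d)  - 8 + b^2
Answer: a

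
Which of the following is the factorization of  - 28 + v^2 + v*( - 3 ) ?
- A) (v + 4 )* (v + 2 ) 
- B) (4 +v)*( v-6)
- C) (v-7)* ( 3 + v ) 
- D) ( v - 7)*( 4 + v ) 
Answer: D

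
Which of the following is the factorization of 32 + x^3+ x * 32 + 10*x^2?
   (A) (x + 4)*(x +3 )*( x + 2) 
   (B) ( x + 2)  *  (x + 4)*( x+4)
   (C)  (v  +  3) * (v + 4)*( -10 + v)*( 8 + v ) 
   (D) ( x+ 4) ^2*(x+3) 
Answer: B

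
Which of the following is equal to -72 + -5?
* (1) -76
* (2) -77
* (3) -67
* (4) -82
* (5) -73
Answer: 2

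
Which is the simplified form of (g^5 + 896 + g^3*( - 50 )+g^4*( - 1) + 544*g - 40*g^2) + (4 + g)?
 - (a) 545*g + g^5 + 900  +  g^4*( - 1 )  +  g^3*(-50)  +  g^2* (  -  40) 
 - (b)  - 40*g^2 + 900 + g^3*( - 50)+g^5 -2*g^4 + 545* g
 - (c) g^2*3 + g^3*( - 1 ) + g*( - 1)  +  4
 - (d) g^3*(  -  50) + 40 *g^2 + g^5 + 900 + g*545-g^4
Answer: a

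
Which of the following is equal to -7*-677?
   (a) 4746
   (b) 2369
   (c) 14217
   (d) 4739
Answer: d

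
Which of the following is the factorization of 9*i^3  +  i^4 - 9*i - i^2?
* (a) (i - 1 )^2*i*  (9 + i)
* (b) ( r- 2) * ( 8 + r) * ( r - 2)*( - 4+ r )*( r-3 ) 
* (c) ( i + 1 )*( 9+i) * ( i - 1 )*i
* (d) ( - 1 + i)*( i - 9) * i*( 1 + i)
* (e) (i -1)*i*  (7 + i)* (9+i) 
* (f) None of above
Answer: c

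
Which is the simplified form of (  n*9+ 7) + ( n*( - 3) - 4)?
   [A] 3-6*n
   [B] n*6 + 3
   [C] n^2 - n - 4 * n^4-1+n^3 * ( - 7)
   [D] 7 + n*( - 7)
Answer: B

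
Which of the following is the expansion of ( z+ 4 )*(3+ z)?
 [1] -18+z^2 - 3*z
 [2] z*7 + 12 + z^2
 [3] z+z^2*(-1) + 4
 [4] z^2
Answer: 2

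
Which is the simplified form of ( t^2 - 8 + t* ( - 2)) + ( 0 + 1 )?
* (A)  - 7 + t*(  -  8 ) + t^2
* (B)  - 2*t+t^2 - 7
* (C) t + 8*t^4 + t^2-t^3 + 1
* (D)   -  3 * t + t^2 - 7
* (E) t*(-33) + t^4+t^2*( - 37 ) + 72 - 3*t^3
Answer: B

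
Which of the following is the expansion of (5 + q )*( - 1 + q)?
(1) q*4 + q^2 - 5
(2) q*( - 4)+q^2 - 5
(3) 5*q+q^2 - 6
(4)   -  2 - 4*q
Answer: 1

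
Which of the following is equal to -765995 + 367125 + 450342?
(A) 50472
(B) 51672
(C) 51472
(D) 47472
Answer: C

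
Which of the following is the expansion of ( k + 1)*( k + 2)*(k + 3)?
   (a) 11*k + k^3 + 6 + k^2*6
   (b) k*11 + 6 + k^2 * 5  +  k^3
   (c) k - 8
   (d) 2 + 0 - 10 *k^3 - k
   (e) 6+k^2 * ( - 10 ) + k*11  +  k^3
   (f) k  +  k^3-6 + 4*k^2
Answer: a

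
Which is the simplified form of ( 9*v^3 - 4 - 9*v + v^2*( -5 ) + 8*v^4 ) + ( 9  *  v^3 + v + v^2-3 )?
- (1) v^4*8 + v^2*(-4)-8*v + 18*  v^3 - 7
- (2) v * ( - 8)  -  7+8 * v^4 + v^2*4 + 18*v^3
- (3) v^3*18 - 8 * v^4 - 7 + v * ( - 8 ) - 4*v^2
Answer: 1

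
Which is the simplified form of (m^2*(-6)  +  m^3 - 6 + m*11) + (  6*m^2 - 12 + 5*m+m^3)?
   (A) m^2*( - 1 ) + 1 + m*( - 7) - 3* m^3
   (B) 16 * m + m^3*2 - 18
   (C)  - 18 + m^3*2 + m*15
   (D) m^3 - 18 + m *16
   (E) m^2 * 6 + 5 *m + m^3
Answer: B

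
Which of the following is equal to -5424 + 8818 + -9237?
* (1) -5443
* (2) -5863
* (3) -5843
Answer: 3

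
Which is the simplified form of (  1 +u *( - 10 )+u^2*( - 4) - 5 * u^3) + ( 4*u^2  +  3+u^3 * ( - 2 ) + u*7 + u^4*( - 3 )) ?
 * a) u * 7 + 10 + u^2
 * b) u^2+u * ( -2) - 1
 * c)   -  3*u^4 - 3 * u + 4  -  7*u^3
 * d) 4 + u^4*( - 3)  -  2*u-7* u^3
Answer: c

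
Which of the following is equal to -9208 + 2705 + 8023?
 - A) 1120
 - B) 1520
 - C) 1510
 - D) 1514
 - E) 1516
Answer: B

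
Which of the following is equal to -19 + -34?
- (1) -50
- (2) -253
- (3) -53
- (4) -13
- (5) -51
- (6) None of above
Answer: 3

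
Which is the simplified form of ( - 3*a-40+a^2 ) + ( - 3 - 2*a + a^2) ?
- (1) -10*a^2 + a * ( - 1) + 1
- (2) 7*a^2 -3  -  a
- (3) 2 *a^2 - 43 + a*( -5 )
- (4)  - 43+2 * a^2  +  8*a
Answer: 3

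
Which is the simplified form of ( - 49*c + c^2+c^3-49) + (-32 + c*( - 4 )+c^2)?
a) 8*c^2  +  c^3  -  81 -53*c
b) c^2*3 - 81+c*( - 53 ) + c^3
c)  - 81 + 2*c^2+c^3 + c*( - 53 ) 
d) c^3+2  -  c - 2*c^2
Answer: c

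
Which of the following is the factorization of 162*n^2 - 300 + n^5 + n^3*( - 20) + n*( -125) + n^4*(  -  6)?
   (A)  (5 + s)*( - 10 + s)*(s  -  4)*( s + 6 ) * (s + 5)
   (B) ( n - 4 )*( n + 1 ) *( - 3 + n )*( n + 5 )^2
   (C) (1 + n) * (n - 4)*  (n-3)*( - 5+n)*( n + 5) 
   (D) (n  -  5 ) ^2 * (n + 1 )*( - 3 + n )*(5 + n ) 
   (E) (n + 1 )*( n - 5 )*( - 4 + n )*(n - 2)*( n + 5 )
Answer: C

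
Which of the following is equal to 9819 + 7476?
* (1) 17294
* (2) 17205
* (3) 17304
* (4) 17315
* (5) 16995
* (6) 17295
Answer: 6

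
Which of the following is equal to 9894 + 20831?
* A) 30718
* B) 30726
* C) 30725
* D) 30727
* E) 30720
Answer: C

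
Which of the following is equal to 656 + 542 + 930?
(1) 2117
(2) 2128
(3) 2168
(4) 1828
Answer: 2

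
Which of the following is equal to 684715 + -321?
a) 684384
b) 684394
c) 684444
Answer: b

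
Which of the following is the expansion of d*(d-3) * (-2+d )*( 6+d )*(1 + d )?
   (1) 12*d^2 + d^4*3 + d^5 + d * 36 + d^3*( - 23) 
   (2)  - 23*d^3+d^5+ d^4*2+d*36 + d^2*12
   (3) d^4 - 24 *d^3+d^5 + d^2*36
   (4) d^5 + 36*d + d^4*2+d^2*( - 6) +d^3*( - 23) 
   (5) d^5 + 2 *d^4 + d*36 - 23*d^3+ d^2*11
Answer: 2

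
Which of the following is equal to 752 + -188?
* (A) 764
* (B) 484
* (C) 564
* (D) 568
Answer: C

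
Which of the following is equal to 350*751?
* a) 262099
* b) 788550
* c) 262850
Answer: c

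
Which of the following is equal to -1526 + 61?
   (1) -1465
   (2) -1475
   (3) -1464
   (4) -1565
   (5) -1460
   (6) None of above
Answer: 1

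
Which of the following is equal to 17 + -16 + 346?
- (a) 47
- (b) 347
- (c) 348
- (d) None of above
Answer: b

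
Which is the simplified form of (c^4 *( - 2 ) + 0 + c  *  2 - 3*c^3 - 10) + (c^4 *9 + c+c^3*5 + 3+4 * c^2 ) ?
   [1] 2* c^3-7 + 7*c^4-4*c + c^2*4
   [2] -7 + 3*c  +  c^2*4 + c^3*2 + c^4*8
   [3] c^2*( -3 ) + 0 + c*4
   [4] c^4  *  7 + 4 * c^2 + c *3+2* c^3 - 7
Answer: 4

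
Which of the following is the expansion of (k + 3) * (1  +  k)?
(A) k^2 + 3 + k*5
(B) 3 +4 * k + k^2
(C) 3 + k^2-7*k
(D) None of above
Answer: B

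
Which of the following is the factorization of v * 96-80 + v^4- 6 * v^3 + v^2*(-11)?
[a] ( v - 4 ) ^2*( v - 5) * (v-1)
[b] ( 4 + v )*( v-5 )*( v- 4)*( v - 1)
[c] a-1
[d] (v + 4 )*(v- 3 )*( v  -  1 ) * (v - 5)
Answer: b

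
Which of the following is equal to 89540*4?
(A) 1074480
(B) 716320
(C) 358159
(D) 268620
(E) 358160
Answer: E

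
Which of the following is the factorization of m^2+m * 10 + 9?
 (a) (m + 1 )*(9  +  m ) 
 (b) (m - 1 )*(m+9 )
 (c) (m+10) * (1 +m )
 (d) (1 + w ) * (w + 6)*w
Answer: a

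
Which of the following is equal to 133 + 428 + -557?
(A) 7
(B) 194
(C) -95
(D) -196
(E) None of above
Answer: E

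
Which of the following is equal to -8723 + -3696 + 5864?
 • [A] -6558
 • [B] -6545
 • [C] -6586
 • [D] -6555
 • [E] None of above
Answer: D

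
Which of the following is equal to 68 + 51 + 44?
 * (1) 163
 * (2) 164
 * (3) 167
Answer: 1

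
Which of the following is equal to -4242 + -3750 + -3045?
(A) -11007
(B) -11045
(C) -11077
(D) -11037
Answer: D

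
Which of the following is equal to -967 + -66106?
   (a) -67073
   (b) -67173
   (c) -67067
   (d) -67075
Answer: a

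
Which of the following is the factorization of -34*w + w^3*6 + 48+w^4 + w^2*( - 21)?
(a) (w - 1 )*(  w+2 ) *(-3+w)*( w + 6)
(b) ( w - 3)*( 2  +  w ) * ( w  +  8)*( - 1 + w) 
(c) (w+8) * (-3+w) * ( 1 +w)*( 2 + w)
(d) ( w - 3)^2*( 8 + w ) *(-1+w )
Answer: b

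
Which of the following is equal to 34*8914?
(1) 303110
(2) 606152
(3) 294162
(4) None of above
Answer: 4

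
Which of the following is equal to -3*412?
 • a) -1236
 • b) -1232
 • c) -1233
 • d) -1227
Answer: a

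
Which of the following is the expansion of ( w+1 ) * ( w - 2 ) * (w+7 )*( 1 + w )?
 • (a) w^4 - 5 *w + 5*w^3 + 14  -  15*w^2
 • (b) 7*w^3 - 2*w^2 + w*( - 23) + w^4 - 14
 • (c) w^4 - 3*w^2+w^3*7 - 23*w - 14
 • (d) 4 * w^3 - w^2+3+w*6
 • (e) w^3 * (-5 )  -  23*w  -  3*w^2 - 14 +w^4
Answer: c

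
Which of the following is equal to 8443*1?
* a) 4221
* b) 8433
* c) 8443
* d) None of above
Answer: c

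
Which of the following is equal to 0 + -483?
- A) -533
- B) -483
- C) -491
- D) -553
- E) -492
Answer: B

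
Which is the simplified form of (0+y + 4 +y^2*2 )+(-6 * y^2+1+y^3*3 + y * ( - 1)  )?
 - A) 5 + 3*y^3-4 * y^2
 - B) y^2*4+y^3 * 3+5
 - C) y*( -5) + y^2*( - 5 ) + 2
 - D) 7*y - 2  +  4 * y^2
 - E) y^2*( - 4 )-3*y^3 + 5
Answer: A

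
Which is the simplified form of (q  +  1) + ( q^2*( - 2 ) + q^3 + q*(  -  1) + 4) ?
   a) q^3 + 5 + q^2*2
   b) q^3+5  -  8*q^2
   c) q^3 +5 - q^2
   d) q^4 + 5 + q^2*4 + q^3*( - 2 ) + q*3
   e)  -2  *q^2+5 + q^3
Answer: e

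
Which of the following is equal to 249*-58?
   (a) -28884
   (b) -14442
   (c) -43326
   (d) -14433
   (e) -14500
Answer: b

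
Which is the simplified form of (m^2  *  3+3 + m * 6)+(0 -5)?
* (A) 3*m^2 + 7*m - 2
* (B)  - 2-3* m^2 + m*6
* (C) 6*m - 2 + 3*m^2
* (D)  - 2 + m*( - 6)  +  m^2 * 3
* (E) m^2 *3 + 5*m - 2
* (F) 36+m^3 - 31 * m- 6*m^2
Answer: C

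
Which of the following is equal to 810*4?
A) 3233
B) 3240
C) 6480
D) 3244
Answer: B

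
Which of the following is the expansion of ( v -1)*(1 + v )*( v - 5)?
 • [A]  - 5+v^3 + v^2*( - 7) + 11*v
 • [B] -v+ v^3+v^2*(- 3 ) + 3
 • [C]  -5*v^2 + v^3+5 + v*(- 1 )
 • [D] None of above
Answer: C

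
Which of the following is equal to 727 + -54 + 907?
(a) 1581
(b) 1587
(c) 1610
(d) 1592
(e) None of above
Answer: e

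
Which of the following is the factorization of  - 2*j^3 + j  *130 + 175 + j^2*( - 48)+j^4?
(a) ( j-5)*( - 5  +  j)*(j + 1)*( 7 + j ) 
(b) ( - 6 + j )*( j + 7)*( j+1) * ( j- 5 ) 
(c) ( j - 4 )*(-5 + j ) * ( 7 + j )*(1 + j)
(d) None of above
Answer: a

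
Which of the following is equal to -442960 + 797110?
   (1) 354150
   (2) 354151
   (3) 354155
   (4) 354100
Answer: 1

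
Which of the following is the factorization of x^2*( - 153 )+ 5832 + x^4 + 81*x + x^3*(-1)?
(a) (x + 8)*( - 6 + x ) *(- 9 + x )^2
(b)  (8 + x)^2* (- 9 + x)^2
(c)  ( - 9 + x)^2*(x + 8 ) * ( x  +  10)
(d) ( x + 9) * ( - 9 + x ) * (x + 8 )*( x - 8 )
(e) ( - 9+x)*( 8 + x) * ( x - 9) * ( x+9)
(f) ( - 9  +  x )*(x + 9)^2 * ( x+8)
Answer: e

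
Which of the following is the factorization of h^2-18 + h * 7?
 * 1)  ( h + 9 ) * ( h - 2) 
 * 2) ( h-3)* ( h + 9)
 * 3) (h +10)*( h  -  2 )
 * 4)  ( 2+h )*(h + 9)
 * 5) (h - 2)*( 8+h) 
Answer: 1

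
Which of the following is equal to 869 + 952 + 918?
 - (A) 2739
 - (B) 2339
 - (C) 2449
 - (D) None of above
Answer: A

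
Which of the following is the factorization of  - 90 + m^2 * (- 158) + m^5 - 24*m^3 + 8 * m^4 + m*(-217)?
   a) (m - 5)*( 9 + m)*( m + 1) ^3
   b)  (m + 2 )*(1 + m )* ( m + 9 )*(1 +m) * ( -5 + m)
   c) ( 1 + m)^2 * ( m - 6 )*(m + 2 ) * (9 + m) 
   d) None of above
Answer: b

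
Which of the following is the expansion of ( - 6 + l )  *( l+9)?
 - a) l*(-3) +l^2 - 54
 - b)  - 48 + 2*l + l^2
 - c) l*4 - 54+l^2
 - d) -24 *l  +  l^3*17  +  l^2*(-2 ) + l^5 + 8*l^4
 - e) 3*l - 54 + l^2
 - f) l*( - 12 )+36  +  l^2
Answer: e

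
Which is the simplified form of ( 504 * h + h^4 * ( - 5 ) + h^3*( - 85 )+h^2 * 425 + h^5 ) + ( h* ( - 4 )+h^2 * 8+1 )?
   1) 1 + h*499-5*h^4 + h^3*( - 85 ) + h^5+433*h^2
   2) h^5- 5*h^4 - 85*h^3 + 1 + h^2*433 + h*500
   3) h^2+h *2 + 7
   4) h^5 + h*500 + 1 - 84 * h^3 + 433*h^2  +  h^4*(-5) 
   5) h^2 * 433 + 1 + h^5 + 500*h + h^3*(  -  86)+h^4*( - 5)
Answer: 2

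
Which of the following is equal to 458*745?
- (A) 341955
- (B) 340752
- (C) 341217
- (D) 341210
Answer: D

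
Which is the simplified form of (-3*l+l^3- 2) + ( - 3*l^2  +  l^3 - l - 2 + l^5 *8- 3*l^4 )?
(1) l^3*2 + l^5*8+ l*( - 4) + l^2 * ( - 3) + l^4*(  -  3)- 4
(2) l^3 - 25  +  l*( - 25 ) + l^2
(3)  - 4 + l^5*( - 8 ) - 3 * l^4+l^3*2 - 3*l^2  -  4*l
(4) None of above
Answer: 1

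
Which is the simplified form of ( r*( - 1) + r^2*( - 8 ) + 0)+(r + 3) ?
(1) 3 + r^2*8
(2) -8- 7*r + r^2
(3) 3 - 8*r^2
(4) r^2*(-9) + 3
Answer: 3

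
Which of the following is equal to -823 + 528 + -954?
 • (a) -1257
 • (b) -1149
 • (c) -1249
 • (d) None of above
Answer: c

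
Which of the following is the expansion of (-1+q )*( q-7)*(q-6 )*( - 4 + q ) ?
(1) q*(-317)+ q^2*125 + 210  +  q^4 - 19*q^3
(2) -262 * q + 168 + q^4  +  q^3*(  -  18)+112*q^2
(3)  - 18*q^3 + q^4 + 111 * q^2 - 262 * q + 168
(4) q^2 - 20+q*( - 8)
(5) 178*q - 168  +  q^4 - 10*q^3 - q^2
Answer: 3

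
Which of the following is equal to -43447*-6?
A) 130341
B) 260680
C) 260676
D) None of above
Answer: D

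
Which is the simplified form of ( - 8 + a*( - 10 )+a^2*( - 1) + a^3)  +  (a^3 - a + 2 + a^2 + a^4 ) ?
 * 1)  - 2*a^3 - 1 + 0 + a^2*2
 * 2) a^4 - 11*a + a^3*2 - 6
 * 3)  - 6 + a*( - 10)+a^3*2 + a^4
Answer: 2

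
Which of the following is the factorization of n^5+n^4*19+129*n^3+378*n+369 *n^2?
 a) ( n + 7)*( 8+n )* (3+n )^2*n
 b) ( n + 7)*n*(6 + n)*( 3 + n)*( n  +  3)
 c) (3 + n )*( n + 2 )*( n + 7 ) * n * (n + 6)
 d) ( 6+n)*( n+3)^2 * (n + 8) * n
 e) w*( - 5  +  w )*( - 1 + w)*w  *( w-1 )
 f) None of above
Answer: b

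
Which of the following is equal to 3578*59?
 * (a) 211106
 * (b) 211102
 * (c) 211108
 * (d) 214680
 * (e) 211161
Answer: b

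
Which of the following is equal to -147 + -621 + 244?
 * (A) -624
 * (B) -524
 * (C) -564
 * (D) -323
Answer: B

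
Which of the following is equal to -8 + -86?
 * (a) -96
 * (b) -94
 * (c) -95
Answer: b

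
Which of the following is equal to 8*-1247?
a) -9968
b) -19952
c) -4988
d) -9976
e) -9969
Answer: d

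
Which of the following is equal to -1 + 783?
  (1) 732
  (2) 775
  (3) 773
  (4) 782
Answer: 4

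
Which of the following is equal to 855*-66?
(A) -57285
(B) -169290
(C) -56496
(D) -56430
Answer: D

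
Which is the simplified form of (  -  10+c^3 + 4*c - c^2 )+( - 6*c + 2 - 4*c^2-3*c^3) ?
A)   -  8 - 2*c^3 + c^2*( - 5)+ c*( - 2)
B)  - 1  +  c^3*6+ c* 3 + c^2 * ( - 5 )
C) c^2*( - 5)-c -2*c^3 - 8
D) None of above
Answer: A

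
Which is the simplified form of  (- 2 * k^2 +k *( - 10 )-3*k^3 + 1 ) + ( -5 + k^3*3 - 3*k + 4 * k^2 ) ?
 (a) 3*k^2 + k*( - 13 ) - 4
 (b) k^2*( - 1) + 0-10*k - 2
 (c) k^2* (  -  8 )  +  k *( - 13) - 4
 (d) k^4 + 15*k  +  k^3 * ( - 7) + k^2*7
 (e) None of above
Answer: e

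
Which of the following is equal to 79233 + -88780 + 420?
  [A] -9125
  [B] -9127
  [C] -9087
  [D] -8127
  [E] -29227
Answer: B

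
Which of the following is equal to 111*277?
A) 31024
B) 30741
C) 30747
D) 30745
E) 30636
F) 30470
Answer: C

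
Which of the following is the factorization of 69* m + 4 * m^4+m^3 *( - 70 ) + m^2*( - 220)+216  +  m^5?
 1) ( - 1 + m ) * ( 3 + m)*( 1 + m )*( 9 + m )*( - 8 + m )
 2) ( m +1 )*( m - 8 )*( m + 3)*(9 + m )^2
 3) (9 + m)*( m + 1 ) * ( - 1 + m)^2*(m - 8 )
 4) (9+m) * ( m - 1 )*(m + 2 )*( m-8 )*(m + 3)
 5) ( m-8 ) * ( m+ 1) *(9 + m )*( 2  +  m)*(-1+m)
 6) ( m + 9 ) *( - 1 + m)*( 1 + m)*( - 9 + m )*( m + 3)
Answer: 1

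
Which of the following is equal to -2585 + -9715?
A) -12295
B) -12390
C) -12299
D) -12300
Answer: D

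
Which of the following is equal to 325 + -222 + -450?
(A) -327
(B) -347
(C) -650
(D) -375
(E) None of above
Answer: B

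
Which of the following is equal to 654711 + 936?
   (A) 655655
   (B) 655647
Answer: B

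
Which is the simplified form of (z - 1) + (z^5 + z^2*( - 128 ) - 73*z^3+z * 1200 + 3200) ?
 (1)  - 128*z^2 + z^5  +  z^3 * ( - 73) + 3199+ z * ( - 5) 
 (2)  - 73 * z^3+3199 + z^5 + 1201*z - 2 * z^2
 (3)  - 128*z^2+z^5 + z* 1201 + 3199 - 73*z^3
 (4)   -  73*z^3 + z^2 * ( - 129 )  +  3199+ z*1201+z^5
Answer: 3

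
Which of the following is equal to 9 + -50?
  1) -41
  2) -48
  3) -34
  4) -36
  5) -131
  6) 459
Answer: 1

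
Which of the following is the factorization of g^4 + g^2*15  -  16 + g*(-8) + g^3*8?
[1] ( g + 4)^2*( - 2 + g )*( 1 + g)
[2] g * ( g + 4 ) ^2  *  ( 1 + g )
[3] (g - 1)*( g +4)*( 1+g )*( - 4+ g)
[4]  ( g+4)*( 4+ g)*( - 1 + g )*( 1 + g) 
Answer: 4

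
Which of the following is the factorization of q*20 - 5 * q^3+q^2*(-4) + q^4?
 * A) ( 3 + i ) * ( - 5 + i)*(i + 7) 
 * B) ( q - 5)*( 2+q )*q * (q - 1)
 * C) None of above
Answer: C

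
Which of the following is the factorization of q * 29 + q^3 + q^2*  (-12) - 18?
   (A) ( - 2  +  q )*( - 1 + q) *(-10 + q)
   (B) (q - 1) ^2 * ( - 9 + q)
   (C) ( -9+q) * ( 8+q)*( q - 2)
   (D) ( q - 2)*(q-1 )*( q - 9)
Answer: D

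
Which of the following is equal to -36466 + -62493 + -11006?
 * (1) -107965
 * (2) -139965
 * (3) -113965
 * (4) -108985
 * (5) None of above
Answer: 5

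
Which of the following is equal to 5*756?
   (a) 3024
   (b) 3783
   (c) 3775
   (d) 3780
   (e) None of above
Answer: d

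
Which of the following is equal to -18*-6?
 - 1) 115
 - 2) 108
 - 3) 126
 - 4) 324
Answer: 2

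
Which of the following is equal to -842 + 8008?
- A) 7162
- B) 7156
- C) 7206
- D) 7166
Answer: D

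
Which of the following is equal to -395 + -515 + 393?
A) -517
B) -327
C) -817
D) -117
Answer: A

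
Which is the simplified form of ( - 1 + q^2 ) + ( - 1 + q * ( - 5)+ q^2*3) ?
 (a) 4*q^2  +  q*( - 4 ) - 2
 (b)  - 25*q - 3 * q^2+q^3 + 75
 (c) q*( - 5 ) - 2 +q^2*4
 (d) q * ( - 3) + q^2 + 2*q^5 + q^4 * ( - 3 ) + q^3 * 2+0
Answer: c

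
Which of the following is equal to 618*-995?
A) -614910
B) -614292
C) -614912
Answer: A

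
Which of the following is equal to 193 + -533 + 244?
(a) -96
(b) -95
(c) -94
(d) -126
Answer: a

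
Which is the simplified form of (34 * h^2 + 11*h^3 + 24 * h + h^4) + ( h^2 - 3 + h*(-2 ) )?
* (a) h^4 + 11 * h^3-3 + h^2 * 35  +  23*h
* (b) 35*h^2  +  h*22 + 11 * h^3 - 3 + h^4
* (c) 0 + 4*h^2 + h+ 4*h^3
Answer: b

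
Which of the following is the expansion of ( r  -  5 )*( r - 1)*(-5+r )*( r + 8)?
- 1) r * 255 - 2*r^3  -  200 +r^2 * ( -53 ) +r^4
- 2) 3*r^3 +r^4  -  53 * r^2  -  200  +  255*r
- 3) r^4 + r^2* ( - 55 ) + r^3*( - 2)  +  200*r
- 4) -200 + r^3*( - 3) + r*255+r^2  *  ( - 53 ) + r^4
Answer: 4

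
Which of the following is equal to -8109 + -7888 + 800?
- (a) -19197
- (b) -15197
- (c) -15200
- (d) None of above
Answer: b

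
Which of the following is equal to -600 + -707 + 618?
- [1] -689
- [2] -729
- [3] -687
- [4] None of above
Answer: 1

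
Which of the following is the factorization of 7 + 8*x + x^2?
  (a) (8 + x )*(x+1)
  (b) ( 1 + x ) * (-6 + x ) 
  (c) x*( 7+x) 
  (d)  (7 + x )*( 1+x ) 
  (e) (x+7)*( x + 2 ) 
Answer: d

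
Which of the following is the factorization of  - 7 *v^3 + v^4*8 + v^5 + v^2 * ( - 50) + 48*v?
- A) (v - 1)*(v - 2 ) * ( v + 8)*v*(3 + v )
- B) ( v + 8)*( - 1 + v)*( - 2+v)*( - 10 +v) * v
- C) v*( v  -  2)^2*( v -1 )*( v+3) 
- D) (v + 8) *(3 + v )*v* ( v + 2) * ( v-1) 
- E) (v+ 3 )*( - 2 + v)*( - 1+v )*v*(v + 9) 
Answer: A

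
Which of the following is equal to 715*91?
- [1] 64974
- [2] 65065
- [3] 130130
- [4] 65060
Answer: 2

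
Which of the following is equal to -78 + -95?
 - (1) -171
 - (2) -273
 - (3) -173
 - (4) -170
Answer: 3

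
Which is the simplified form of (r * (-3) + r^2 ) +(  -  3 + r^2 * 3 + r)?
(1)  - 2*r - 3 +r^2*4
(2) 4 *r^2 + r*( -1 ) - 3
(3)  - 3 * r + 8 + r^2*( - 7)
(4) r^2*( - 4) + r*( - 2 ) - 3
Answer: 1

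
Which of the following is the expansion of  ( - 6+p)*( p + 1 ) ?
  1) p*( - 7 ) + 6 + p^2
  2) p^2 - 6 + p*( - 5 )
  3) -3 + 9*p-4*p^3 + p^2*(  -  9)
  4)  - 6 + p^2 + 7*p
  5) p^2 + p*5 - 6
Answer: 2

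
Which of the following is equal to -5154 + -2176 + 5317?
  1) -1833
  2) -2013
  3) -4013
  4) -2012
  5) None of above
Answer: 2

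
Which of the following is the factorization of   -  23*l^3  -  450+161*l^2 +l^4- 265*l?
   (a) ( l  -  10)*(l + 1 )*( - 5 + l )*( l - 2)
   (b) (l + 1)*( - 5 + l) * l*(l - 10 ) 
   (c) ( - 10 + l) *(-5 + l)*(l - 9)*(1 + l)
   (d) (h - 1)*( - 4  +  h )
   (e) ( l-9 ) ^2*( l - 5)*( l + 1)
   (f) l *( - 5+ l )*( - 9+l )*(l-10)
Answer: c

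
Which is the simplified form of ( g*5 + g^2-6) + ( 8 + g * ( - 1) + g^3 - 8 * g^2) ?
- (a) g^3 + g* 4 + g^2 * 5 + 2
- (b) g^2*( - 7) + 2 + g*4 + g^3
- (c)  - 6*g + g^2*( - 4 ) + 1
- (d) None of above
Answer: b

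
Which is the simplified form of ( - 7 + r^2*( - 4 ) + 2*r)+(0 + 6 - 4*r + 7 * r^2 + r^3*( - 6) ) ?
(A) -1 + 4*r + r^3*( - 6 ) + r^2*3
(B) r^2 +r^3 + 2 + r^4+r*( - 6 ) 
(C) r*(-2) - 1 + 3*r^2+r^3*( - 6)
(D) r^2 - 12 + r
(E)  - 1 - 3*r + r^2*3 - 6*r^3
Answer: C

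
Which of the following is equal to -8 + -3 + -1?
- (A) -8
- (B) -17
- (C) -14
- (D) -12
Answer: D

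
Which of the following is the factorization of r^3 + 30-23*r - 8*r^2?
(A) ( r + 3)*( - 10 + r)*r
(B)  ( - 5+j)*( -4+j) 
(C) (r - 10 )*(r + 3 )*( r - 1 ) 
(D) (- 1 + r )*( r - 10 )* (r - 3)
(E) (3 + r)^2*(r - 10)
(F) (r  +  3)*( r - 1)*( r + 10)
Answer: C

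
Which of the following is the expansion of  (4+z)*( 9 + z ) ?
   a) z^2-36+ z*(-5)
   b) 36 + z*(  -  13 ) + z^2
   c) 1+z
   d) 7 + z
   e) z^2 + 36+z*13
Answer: e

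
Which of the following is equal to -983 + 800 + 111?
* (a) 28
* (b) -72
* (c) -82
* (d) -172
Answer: b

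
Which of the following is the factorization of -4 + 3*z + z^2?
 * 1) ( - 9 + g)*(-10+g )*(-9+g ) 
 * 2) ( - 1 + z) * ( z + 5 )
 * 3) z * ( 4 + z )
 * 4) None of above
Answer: 4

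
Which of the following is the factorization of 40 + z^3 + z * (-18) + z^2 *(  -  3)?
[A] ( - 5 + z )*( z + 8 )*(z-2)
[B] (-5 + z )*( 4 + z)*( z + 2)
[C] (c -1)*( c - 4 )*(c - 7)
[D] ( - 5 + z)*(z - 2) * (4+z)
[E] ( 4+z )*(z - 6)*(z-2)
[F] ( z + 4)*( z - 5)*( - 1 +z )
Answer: D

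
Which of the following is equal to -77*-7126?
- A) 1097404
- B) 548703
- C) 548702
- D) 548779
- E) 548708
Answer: C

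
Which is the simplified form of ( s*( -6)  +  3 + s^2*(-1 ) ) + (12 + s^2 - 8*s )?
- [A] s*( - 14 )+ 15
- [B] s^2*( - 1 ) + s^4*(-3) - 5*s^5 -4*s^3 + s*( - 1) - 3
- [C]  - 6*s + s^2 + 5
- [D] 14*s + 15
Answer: A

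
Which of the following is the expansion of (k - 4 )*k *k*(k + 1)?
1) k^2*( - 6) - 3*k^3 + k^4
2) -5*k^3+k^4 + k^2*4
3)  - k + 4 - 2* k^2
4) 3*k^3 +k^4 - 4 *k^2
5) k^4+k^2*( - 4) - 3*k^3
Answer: 5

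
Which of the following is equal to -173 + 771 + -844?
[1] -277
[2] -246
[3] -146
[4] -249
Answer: 2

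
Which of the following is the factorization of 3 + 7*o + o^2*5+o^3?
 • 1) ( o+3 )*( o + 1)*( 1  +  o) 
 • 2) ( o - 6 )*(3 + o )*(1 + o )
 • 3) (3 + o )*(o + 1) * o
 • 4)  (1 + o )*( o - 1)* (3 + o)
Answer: 1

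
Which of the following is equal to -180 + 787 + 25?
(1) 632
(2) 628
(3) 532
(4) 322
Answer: 1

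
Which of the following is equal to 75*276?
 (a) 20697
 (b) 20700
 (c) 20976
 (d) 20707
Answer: b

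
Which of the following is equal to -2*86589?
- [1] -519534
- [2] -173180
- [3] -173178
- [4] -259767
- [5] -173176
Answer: 3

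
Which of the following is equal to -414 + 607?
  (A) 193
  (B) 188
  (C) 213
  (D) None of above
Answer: A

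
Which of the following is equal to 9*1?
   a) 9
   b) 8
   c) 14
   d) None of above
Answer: a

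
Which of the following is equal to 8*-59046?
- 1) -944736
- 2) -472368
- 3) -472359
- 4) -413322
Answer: 2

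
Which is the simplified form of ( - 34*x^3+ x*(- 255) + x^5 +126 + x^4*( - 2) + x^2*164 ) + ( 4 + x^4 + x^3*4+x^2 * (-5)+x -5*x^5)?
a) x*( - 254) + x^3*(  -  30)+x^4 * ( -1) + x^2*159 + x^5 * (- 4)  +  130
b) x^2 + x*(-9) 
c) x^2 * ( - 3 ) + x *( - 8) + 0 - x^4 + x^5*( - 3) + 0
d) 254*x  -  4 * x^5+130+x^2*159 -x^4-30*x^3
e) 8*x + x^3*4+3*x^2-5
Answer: a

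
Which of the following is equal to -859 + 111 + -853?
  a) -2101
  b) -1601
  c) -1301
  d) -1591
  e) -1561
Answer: b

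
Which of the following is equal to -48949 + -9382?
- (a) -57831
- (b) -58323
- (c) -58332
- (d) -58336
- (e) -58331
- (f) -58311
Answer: e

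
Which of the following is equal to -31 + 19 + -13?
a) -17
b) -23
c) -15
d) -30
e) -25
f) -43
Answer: e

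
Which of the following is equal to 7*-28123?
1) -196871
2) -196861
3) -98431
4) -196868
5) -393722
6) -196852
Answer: 2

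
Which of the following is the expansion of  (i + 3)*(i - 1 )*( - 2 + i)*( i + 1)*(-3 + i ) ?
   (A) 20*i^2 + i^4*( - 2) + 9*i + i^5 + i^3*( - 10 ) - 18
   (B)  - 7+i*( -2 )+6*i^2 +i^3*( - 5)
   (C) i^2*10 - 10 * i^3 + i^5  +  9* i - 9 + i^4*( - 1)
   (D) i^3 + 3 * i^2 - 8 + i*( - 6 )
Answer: A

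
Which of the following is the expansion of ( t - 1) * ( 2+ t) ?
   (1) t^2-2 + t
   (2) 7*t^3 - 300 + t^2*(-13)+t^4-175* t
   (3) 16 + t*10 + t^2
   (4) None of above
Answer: 1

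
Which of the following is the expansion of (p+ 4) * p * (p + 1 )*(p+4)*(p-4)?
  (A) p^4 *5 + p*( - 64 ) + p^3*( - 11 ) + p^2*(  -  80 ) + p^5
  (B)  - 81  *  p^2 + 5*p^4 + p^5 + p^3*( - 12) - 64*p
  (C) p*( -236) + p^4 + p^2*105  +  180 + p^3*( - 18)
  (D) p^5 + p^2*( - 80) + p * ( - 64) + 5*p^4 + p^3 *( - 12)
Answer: D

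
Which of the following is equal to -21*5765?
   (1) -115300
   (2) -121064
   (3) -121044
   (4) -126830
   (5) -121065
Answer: 5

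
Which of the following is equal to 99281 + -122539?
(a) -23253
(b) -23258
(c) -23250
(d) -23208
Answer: b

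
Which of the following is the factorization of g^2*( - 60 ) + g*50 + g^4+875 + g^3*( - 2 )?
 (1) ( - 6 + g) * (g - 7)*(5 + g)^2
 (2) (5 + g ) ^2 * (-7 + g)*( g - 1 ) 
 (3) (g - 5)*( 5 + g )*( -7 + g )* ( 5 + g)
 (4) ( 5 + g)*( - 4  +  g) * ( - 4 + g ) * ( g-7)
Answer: 3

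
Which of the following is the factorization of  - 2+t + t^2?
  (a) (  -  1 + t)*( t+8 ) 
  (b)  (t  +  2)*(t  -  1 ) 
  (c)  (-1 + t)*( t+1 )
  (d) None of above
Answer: b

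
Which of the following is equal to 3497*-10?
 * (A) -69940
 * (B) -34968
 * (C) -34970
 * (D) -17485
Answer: C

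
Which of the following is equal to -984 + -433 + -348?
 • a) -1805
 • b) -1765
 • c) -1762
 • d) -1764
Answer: b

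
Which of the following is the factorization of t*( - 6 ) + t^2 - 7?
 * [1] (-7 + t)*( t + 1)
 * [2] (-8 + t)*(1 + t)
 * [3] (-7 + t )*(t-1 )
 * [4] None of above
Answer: 1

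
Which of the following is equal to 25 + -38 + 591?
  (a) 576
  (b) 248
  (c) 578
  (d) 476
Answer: c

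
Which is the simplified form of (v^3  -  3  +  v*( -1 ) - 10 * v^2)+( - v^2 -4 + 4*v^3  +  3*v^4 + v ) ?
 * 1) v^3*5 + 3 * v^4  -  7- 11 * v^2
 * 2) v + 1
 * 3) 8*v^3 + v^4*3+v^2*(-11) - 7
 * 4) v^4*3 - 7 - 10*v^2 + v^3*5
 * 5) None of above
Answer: 1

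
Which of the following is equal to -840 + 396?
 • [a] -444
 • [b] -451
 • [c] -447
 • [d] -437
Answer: a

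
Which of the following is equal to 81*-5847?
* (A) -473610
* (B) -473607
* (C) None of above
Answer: B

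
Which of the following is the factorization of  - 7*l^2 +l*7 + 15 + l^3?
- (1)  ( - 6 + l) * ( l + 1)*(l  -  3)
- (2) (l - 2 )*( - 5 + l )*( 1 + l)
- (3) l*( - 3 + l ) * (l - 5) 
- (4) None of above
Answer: 4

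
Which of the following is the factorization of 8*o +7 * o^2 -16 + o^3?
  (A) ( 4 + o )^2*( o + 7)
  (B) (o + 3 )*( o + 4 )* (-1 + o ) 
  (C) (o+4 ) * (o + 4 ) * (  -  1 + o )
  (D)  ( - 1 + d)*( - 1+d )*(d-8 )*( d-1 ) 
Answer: C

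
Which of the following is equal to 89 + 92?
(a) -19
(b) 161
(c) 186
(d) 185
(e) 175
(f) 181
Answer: f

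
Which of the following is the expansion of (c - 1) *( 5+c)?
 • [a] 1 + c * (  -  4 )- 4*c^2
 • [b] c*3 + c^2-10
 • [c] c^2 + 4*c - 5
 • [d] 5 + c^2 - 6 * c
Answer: c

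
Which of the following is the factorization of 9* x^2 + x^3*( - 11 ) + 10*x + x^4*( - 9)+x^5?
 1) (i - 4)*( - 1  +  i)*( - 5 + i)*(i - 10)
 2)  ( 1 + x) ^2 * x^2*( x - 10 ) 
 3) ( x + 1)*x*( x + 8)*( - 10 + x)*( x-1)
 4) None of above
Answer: 4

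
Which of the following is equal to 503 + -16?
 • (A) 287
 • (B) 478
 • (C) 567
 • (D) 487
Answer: D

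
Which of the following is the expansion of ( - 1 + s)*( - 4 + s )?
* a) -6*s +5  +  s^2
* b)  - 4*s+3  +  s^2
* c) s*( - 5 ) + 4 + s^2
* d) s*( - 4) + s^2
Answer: c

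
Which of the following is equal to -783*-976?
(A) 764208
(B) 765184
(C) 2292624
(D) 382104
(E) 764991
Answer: A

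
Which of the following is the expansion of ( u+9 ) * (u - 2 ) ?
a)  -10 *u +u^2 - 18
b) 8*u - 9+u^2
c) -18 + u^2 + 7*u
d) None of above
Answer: c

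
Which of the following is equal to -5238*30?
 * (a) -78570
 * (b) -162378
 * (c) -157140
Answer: c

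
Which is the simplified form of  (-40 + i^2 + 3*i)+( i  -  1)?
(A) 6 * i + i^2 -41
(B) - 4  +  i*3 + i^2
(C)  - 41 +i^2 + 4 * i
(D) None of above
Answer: C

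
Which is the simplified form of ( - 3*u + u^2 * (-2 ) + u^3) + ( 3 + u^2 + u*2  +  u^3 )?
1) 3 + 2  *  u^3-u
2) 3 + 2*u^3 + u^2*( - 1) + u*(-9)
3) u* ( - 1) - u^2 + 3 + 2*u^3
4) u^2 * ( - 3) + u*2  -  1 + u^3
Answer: 3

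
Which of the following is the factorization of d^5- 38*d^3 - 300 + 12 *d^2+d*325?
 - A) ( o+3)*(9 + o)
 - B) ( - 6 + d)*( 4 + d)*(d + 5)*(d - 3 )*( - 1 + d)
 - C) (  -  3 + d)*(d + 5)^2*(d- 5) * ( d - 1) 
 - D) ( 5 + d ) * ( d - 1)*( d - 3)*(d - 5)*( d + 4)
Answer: D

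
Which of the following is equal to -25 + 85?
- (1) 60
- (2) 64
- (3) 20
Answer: 1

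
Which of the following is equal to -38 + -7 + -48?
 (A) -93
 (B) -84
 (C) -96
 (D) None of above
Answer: A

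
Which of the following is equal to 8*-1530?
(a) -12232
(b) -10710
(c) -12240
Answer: c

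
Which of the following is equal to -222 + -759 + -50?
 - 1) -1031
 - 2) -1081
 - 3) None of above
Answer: 1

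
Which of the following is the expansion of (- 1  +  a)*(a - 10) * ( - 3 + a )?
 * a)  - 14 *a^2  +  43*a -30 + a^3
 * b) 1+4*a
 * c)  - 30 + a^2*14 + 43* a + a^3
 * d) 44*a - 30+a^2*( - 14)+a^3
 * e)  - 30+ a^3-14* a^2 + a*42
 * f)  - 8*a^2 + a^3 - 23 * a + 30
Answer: a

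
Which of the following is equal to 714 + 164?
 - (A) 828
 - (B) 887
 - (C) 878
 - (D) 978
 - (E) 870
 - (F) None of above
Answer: C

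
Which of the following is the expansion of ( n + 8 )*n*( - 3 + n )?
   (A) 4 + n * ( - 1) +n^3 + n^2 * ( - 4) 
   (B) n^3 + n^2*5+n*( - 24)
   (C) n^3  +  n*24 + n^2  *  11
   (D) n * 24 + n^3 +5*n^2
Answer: B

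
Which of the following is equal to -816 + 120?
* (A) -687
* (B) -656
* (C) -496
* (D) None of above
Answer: D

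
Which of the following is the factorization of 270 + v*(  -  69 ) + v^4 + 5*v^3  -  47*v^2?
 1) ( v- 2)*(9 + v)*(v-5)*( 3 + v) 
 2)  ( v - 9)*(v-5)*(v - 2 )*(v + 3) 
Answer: 1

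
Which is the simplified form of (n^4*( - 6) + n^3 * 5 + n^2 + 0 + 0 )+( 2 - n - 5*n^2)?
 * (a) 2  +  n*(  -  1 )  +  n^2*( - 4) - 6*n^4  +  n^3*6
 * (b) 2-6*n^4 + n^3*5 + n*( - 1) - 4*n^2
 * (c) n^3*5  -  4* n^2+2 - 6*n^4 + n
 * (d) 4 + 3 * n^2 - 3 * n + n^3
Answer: b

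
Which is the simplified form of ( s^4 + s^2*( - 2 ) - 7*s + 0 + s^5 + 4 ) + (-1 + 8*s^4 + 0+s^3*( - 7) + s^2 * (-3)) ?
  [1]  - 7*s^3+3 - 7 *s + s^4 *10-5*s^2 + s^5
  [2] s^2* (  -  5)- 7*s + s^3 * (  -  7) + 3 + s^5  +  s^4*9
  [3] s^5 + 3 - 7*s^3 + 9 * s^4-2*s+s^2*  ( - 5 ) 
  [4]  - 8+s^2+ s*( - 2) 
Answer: 2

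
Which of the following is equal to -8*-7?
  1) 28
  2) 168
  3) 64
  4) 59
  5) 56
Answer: 5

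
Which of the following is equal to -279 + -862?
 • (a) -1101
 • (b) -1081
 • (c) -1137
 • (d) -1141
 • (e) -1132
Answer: d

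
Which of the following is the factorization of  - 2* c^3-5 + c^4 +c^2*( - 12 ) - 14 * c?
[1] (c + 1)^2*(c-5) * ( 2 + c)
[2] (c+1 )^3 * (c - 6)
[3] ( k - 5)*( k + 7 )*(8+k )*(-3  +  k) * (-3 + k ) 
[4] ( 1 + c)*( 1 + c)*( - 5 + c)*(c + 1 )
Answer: 4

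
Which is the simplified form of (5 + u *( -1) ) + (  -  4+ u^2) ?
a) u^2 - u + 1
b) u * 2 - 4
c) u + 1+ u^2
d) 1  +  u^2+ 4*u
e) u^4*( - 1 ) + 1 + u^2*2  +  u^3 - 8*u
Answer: a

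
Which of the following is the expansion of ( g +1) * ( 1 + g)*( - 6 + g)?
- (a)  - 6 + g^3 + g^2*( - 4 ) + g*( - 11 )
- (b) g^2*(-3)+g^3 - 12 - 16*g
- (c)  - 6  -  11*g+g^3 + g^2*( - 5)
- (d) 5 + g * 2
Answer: a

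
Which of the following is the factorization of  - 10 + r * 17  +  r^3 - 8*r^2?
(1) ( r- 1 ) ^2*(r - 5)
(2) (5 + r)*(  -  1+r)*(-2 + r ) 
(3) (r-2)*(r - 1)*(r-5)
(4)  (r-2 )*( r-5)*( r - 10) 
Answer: 3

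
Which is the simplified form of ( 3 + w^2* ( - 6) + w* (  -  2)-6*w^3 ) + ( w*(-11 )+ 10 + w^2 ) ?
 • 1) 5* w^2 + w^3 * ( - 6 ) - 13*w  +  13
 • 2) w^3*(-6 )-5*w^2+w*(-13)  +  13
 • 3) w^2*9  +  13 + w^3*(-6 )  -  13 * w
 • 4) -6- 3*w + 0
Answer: 2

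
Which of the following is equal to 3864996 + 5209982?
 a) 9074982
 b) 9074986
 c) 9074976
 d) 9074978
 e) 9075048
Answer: d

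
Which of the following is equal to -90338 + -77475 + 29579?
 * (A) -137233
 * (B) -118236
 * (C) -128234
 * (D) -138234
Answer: D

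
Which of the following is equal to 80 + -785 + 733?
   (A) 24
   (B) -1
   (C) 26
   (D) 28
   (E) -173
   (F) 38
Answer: D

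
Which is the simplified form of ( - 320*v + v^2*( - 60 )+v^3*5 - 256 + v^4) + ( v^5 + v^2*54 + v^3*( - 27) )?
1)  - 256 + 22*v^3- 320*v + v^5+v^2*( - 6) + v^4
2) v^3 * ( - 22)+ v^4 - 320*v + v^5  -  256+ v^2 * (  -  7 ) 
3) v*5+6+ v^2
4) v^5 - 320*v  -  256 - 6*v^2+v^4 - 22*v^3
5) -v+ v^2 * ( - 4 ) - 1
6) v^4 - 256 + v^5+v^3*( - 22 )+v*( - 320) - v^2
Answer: 4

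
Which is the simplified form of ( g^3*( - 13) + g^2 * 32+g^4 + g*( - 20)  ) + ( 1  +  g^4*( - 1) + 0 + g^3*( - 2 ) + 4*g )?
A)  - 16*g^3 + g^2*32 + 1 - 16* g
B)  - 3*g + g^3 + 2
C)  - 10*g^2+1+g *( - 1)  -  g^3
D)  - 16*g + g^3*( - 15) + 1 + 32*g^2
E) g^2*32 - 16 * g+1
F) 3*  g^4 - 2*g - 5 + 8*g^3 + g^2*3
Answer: D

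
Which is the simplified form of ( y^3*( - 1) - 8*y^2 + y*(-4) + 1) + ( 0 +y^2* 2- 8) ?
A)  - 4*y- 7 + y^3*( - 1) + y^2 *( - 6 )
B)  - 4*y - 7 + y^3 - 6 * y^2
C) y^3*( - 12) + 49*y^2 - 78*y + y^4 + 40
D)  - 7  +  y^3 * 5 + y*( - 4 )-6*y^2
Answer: A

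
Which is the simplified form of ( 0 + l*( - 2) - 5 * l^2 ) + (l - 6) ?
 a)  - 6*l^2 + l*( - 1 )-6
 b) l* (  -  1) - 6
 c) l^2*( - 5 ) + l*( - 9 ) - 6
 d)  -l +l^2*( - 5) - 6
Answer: d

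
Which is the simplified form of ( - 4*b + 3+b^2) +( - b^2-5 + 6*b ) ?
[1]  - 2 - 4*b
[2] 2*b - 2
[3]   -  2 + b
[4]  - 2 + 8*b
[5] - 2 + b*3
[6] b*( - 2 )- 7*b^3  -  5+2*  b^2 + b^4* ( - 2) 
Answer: 2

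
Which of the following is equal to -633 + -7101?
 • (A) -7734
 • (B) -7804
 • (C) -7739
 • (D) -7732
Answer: A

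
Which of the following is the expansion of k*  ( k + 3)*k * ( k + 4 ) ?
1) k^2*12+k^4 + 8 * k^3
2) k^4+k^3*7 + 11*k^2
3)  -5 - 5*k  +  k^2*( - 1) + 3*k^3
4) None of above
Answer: 4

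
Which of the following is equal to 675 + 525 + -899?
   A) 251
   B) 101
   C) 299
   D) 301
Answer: D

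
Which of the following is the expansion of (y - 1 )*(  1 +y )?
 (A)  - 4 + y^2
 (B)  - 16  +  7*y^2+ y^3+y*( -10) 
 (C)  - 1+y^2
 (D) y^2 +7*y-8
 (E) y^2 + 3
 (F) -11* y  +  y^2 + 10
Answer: C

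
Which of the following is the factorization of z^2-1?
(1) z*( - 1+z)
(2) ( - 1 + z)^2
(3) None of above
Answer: 3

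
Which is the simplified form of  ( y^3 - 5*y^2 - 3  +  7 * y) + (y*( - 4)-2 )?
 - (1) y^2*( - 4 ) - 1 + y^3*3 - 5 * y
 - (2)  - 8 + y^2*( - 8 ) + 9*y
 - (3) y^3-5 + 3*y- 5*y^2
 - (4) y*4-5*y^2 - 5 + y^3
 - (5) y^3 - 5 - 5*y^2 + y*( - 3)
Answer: 3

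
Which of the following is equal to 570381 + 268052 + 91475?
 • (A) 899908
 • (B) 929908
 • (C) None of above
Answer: B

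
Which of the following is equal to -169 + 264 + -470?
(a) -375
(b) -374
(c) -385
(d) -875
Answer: a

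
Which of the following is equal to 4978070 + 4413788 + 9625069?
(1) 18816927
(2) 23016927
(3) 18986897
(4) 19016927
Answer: 4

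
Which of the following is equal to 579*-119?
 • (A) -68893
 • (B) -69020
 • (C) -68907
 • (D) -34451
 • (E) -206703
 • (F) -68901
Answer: F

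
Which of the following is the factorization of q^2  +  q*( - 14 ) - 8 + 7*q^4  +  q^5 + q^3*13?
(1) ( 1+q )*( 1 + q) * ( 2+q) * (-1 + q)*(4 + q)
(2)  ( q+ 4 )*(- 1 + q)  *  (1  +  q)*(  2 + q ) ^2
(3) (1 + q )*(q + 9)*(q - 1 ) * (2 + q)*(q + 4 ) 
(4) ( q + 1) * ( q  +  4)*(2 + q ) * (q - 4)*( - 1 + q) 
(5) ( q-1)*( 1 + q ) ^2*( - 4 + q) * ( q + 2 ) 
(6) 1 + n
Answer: 1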